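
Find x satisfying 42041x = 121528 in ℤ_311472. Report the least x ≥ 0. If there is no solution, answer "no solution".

First find gcd(42041, 311472):
311472 = 7*42041 + 17185
42041 = 2*17185 + 7671
17185 = 2*7671 + 1843
7671 = 4*1843 + 299
1843 = 6*299 + 49
299 = 6*49 + 5
49 = 9*5 + 4
5 = 1*4 + 1
4 = 4*1 + 0
gcd = 1, so a unique solution mod 311472 exists.
Back-substitute for the Bézout coefficients:
1 = 5 − 4
1 = −49 + 10·5
1 = 10·299 − 61·49
1 = −61·1843 + 376·299
1 = 376·7671 − 1565·1843
1 = −1565·17185 + 3506·7671
1 = 3506·42041 − 8577·17185
1 = −8577·311472 + 63545·42041
So 42041·(63545) ≡ 1 (mod 311472), giving 42041⁻¹ ≡ 63545.
x ≡ 42041⁻¹·121528 ≡ 63545·121528 ≡ 171464 (mod 311472).

171464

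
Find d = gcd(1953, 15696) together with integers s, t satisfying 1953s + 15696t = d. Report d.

Repeated division:
15696 = 8·1953 + 72
1953 = 27·72 + 9
72 = 8·9 + 0
gcd(1953, 15696) = 9.
Express as a combination:
9 = 1953 − 27·72
9 = −27·15696 + 217·1953
So 9 = (-27)·15696 + (217)·1953.

9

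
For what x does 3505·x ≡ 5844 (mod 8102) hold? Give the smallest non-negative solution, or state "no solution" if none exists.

First find gcd(3505, 8102):
8102 = 2·3505 + 1092
3505 = 3·1092 + 229
1092 = 4·229 + 176
229 = 1·176 + 53
176 = 3·53 + 17
53 = 3·17 + 2
17 = 8·2 + 1
2 = 2·1 + 0
gcd = 1, so a unique solution mod 8102 exists.
Back-substitute for the Bézout coefficients:
1 = 17 − 8·2
1 = −8·53 + 25·17
1 = 25·176 − 83·53
1 = −83·229 + 108·176
1 = 108·1092 − 515·229
1 = −515·3505 + 1653·1092
1 = 1653·8102 − 3821·3505
So 3505·(-3821) ≡ 1 (mod 8102), giving 3505⁻¹ ≡ 4281.
x ≡ 3505⁻¹·5844 ≡ 4281·5844 ≡ 7290 (mod 8102).

7290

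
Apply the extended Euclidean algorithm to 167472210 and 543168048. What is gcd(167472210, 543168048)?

Apply Euclid's algorithm to 543168048 and 167472210:
543168048 = 3*167472210 + 40751418
167472210 = 4*40751418 + 4466538
40751418 = 9*4466538 + 552576
4466538 = 8*552576 + 45930
552576 = 12*45930 + 1416
45930 = 32*1416 + 618
1416 = 2*618 + 180
618 = 3*180 + 78
180 = 2*78 + 24
78 = 3*24 + 6
24 = 4*6 + 0
gcd(167472210, 543168048) = 6.
Working backward:
6 = 78 − 3·24
6 = −3·180 + 7·78
6 = 7·618 − 24·180
6 = −24·1416 + 55·618
6 = 55·45930 − 1784·1416
6 = −1784·552576 + 21463·45930
6 = 21463·4466538 − 173488·552576
6 = −173488·40751418 + 1582855·4466538
6 = 1582855·167472210 − 6504908·40751418
6 = −6504908·543168048 + 21097579·167472210
So 6 = (-6504908)·543168048 + (21097579)·167472210.

6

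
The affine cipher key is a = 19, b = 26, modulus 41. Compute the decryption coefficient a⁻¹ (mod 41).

Apply the Euclidean algorithm to 41 and 19:
41 = 2*19 + 3
19 = 6*3 + 1
3 = 3*1 + 0
gcd = 1, so the inverse exists. Back-substitute:
1 = 19 − 6·3
1 = −6·41 + 13·19
So 19·13 ≡ 1 (mod 41).

13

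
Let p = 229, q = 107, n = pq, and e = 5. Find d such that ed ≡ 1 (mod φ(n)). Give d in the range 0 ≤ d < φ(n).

14501

φ(n) = (p−1)(q−1) = 228·106 = 24168.
Need d with 5·d ≡ 1 (mod 24168). Apply the extended Euclidean algorithm:
24168 = 4833·5 + 3
5 = 1·3 + 2
3 = 1·2 + 1
2 = 2·1 + 0
Back-substitute:
1 = 3 − 2
1 = −5 + 2·3
1 = 2·24168 − 9667·5
So 5·(-9667) ≡ 1 (mod 24168), hence d ≡ -9667 ≡ 14501 (mod 24168).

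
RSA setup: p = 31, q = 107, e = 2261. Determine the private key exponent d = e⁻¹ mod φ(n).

φ(n) = (p−1)(q−1) = 30·106 = 3180.
Need d with 2261·d ≡ 1 (mod 3180). Apply the extended Euclidean algorithm:
3180 = 1·2261 + 919
2261 = 2·919 + 423
919 = 2·423 + 73
423 = 5·73 + 58
73 = 1·58 + 15
58 = 3·15 + 13
15 = 1·13 + 2
13 = 6·2 + 1
2 = 2·1 + 0
Back-substitute:
1 = 13 − 6·2
1 = −6·15 + 7·13
1 = 7·58 − 27·15
1 = −27·73 + 34·58
1 = 34·423 − 197·73
1 = −197·919 + 428·423
1 = 428·2261 − 1053·919
1 = −1053·3180 + 1481·2261
So 2261·1481 ≡ 1 (mod 3180), hence d = 1481.

1481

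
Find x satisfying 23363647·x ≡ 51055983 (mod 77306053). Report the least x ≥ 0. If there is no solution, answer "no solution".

First find gcd(23363647, 77306053):
77306053 = 3×23363647 + 7215112
23363647 = 3×7215112 + 1718311
7215112 = 4×1718311 + 341868
1718311 = 5×341868 + 8971
341868 = 38×8971 + 970
8971 = 9×970 + 241
970 = 4×241 + 6
241 = 40×6 + 1
6 = 6×1 + 0
gcd = 1, so a unique solution mod 77306053 exists.
Back-substitute for the Bézout coefficients:
1 = 241 − 40·6
1 = −40·970 + 161·241
1 = 161·8971 − 1489·970
1 = −1489·341868 + 56743·8971
1 = 56743·1718311 − 285204·341868
1 = −285204·7215112 + 1197559·1718311
1 = 1197559·23363647 − 3877881·7215112
1 = −3877881·77306053 + 12831202·23363647
So 23363647·(12831202) ≡ 1 (mod 77306053), giving 23363647⁻¹ ≡ 12831202.
x ≡ 23363647⁻¹·51055983 ≡ 12831202·51055983 ≡ 48443164 (mod 77306053).

48443164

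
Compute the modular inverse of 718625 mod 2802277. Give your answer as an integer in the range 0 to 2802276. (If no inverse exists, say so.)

gcd(2802277, 718625) by repeated division:
2802277 = 3×718625 + 646402
718625 = 1×646402 + 72223
646402 = 8×72223 + 68618
72223 = 1×68618 + 3605
68618 = 19×3605 + 123
3605 = 29×123 + 38
123 = 3×38 + 9
38 = 4×9 + 2
9 = 4×2 + 1
2 = 2×1 + 0
gcd = 1, so the inverse exists. Back-substitute:
1 = 9 − 4·2
1 = −4·38 + 17·9
1 = 17·123 − 55·38
1 = −55·3605 + 1612·123
1 = 1612·68618 − 30683·3605
1 = −30683·72223 + 32295·68618
1 = 32295·646402 − 289043·72223
1 = −289043·718625 + 321338·646402
1 = 321338·2802277 − 1253057·718625
Thus 718625·(-1253057) ≡ 1 (mod 2802277); reducing, -1253057 mod 2802277 = 1549220.

1549220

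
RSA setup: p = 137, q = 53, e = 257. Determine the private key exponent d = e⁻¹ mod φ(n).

3137

φ(n) = (p−1)(q−1) = 136·52 = 7072.
Need d with 257·d ≡ 1 (mod 7072). Apply the extended Euclidean algorithm:
7072 = 27*257 + 133
257 = 1*133 + 124
133 = 1*124 + 9
124 = 13*9 + 7
9 = 1*7 + 2
7 = 3*2 + 1
2 = 2*1 + 0
Back-substitute:
1 = 7 − 3·2
1 = −3·9 + 4·7
1 = 4·124 − 55·9
1 = −55·133 + 59·124
1 = 59·257 − 114·133
1 = −114·7072 + 3137·257
So 257·3137 ≡ 1 (mod 7072), hence d = 3137.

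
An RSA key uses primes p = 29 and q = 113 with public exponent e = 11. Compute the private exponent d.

2851

φ(n) = (p−1)(q−1) = 28·112 = 3136.
Need d with 11·d ≡ 1 (mod 3136). Apply the extended Euclidean algorithm:
3136 = 285·11 + 1
11 = 11·1 + 0
Back-substitute:
1 = 3136 − 285·11
So 11·(-285) ≡ 1 (mod 3136), hence d ≡ -285 ≡ 2851 (mod 3136).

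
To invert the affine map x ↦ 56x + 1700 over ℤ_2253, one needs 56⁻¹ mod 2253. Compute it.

1730

Apply the Euclidean algorithm to 2253 and 56:
2253 = 40×56 + 13
56 = 4×13 + 4
13 = 3×4 + 1
4 = 4×1 + 0
Since gcd(56, 2253) = 1, back-substitute to write 1 as a combination:
1 = 13 − 3·4
1 = −3·56 + 13·13
1 = 13·2253 − 523·56
So 56·(-523) ≡ 1 (mod 2253), and -523 ≡ 1730 (mod 2253).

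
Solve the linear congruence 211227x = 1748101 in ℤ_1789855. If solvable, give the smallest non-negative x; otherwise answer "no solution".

961568

First find gcd(211227, 1789855):
1789855 = 8×211227 + 100039
211227 = 2×100039 + 11149
100039 = 8×11149 + 10847
11149 = 1×10847 + 302
10847 = 35×302 + 277
302 = 1×277 + 25
277 = 11×25 + 2
25 = 12×2 + 1
2 = 2×1 + 0
gcd = 1, so a unique solution mod 1789855 exists.
Back-substitute for the Bézout coefficients:
1 = 25 − 12·2
1 = −12·277 + 133·25
1 = 133·302 − 145·277
1 = −145·10847 + 5208·302
1 = 5208·11149 − 5353·10847
1 = −5353·100039 + 48032·11149
1 = 48032·211227 − 101417·100039
1 = −101417·1789855 + 859368·211227
So 211227·(859368) ≡ 1 (mod 1789855), giving 211227⁻¹ ≡ 859368.
x ≡ 211227⁻¹·1748101 ≡ 859368·1748101 ≡ 961568 (mod 1789855).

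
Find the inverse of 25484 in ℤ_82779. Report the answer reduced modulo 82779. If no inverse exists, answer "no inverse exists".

64436

Apply the Euclidean algorithm to 82779 and 25484:
82779 = 3×25484 + 6327
25484 = 4×6327 + 176
6327 = 35×176 + 167
176 = 1×167 + 9
167 = 18×9 + 5
9 = 1×5 + 4
5 = 1×4 + 1
4 = 4×1 + 0
The gcd is 1. Working backward:
1 = 5 − 4
1 = −9 + 2·5
1 = 2·167 − 37·9
1 = −37·176 + 39·167
1 = 39·6327 − 1402·176
1 = −1402·25484 + 5647·6327
1 = 5647·82779 − 18343·25484
Thus 25484·(-18343) ≡ 1 (mod 82779); reducing, -18343 mod 82779 = 64436.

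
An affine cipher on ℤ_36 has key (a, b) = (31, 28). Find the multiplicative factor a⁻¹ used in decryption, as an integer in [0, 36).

Extended Euclidean algorithm:
36 = 1*31 + 5
31 = 6*5 + 1
5 = 5*1 + 0
The gcd is 1. Working backward:
1 = 31 − 6·5
1 = −6·36 + 7·31
So 31·7 ≡ 1 (mod 36).

7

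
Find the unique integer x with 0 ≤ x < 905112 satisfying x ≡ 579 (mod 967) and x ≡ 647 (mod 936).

Write x = 579 + 967·k. Then 967·k ≡ 647 − 579 ≡ 68 (mod 936).
Need 967⁻¹ mod 936. Extended Euclid on (936, 31):
936 = 30*31 + 6
31 = 5*6 + 1
6 = 6*1 + 0
Back-substitute:
1 = 31 − 5·6
1 = −5·936 + 151·31
967⁻¹ ≡ 151 (mod 936), so k ≡ 151·68 ≡ 908 (mod 936).
x = 579 + 967·908 = 878615.

878615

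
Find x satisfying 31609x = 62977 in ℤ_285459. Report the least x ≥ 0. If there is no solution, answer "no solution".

First find gcd(31609, 285459):
285459 = 9*31609 + 978
31609 = 32*978 + 313
978 = 3*313 + 39
313 = 8*39 + 1
39 = 39*1 + 0
gcd = 1, so a unique solution mod 285459 exists.
Back-substitute for the Bézout coefficients:
1 = 313 − 8·39
1 = −8·978 + 25·313
1 = 25·31609 − 808·978
1 = −808·285459 + 7297·31609
So 31609·(7297) ≡ 1 (mod 285459), giving 31609⁻¹ ≡ 7297.
x ≡ 31609⁻¹·62977 ≡ 7297·62977 ≡ 239638 (mod 285459).

239638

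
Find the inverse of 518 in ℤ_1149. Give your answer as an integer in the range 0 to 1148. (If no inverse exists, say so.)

122

Extended Euclidean algorithm:
1149 = 2*518 + 113
518 = 4*113 + 66
113 = 1*66 + 47
66 = 1*47 + 19
47 = 2*19 + 9
19 = 2*9 + 1
9 = 9*1 + 0
The gcd is 1. Working backward:
1 = 19 − 2·9
1 = −2·47 + 5·19
1 = 5·66 − 7·47
1 = −7·113 + 12·66
1 = 12·518 − 55·113
1 = −55·1149 + 122·518
So 518·122 ≡ 1 (mod 1149).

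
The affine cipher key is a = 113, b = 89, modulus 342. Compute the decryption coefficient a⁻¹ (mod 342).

227

Extended Euclidean algorithm:
342 = 3·113 + 3
113 = 37·3 + 2
3 = 1·2 + 1
2 = 2·1 + 0
The gcd is 1. Working backward:
1 = 3 − 2
1 = −113 + 38·3
1 = 38·342 − 115·113
Hence 113⁻¹ ≡ -115 ≡ 227 (mod 342).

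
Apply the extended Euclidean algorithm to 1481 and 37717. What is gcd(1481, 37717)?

Repeated division:
37717 = 25×1481 + 692
1481 = 2×692 + 97
692 = 7×97 + 13
97 = 7×13 + 6
13 = 2×6 + 1
6 = 6×1 + 0
gcd(1481, 37717) = 1.
Working backward:
1 = 13 − 2·6
1 = −2·97 + 15·13
1 = 15·692 − 107·97
1 = −107·1481 + 229·692
1 = 229·37717 − 5832·1481
So 1 = (229)·37717 + (-5832)·1481.

1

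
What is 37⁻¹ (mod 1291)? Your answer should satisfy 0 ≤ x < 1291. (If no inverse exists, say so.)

Extended Euclidean algorithm:
1291 = 34*37 + 33
37 = 1*33 + 4
33 = 8*4 + 1
4 = 4*1 + 0
Since gcd(37, 1291) = 1, back-substitute to write 1 as a combination:
1 = 33 − 8·4
1 = −8·37 + 9·33
1 = 9·1291 − 314·37
Hence 37⁻¹ ≡ -314 ≡ 977 (mod 1291).

977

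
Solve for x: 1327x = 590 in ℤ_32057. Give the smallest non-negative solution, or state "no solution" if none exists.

First find gcd(1327, 32057):
32057 = 24*1327 + 209
1327 = 6*209 + 73
209 = 2*73 + 63
73 = 1*63 + 10
63 = 6*10 + 3
10 = 3*3 + 1
3 = 3*1 + 0
gcd = 1, so a unique solution mod 32057 exists.
Back-substitute for the Bézout coefficients:
1 = 10 − 3·3
1 = −3·63 + 19·10
1 = 19·73 − 22·63
1 = −22·209 + 63·73
1 = 63·1327 − 400·209
1 = −400·32057 + 9663·1327
So 1327·(9663) ≡ 1 (mod 32057), giving 1327⁻¹ ≡ 9663.
x ≡ 1327⁻¹·590 ≡ 9663·590 ≡ 27081 (mod 32057).

27081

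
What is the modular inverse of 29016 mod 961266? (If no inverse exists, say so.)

no inverse exists

Euclidean algorithm on 961266, 29016:
961266 = 33·29016 + 3738
29016 = 7·3738 + 2850
3738 = 1·2850 + 888
2850 = 3·888 + 186
888 = 4·186 + 144
186 = 1·144 + 42
144 = 3·42 + 18
42 = 2·18 + 6
18 = 3·6 + 0
gcd(29016, 961266) = 6 ≠ 1, so 29016 has no multiplicative inverse modulo 961266.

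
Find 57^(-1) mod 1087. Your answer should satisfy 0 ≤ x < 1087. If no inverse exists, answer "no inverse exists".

267

Apply the Euclidean algorithm to 1087 and 57:
1087 = 19*57 + 4
57 = 14*4 + 1
4 = 4*1 + 0
The gcd is 1. Working backward:
1 = 57 − 14·4
1 = −14·1087 + 267·57
So 57·267 ≡ 1 (mod 1087).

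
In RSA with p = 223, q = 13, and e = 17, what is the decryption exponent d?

φ(n) = (p−1)(q−1) = 222·12 = 2664.
Need d with 17·d ≡ 1 (mod 2664). Apply the extended Euclidean algorithm:
2664 = 156·17 + 12
17 = 1·12 + 5
12 = 2·5 + 2
5 = 2·2 + 1
2 = 2·1 + 0
Back-substitute:
1 = 5 − 2·2
1 = −2·12 + 5·5
1 = 5·17 − 7·12
1 = −7·2664 + 1097·17
So 17·1097 ≡ 1 (mod 2664), hence d = 1097.

1097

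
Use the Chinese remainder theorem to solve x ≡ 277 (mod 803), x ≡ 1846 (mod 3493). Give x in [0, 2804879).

Write x = 277 + 803·k. Then 803·k ≡ 1846 − 277 ≡ 1569 (mod 3493).
Need 803⁻¹ mod 3493. Extended Euclid on (3493, 803):
3493 = 4·803 + 281
803 = 2·281 + 241
281 = 1·241 + 40
241 = 6·40 + 1
40 = 40·1 + 0
Back-substitute:
1 = 241 − 6·40
1 = −6·281 + 7·241
1 = 7·803 − 20·281
1 = −20·3493 + 87·803
803⁻¹ ≡ 87 (mod 3493), so k ≡ 87·1569 ≡ 276 (mod 3493).
x = 277 + 803·276 = 221905.

221905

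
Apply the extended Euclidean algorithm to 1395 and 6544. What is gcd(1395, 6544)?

Apply Euclid's algorithm to 6544 and 1395:
6544 = 4×1395 + 964
1395 = 1×964 + 431
964 = 2×431 + 102
431 = 4×102 + 23
102 = 4×23 + 10
23 = 2×10 + 3
10 = 3×3 + 1
3 = 3×1 + 0
gcd(1395, 6544) = 1.
Back-substituting:
1 = 10 − 3·3
1 = −3·23 + 7·10
1 = 7·102 − 31·23
1 = −31·431 + 131·102
1 = 131·964 − 293·431
1 = −293·1395 + 424·964
1 = 424·6544 − 1989·1395
So 1 = (424)·6544 + (-1989)·1395.

1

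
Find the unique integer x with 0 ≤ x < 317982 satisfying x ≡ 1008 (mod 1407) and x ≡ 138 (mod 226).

107940

Write x = 1008 + 1407·k. Then 1407·k ≡ 138 − 1008 ≡ 34 (mod 226).
Need 1407⁻¹ mod 226. Extended Euclid on (226, 51):
226 = 4*51 + 22
51 = 2*22 + 7
22 = 3*7 + 1
7 = 7*1 + 0
Back-substitute:
1 = 22 − 3·7
1 = −3·51 + 7·22
1 = 7·226 − 31·51
1407⁻¹ ≡ 195 (mod 226), so k ≡ 195·34 ≡ 76 (mod 226).
x = 1008 + 1407·76 = 107940.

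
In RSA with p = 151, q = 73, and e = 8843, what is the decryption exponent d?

3107

φ(n) = (p−1)(q−1) = 150·72 = 10800.
Need d with 8843·d ≡ 1 (mod 10800). Apply the extended Euclidean algorithm:
10800 = 1·8843 + 1957
8843 = 4·1957 + 1015
1957 = 1·1015 + 942
1015 = 1·942 + 73
942 = 12·73 + 66
73 = 1·66 + 7
66 = 9·7 + 3
7 = 2·3 + 1
3 = 3·1 + 0
Back-substitute:
1 = 7 − 2·3
1 = −2·66 + 19·7
1 = 19·73 − 21·66
1 = −21·942 + 271·73
1 = 271·1015 − 292·942
1 = −292·1957 + 563·1015
1 = 563·8843 − 2544·1957
1 = −2544·10800 + 3107·8843
So 8843·3107 ≡ 1 (mod 10800), hence d = 3107.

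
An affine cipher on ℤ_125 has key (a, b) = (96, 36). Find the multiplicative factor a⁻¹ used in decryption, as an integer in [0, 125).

Run Euclid on (125, 96):
125 = 1×96 + 29
96 = 3×29 + 9
29 = 3×9 + 2
9 = 4×2 + 1
2 = 2×1 + 0
Since gcd(96, 125) = 1, back-substitute to write 1 as a combination:
1 = 9 − 4·2
1 = −4·29 + 13·9
1 = 13·96 − 43·29
1 = −43·125 + 56·96
So 96·56 ≡ 1 (mod 125).

56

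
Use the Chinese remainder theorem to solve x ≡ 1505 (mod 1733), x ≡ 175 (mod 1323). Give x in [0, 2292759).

Write x = 1505 + 1733·k. Then 1733·k ≡ 175 − 1505 ≡ 1316 (mod 1323).
Need 1733⁻¹ mod 1323. Extended Euclid on (1323, 410):
1323 = 3×410 + 93
410 = 4×93 + 38
93 = 2×38 + 17
38 = 2×17 + 4
17 = 4×4 + 1
4 = 4×1 + 0
Back-substitute:
1 = 17 − 4·4
1 = −4·38 + 9·17
1 = 9·93 − 22·38
1 = −22·410 + 97·93
1 = 97·1323 − 313·410
1733⁻¹ ≡ 1010 (mod 1323), so k ≡ 1010·1316 ≡ 868 (mod 1323).
x = 1505 + 1733·868 = 1505749.

1505749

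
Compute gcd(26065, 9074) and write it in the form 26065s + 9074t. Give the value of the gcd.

Repeated division:
26065 = 2*9074 + 7917
9074 = 1*7917 + 1157
7917 = 6*1157 + 975
1157 = 1*975 + 182
975 = 5*182 + 65
182 = 2*65 + 52
65 = 1*52 + 13
52 = 4*13 + 0
gcd(26065, 9074) = 13.
Express as a combination:
13 = 65 − 52
13 = −182 + 3·65
13 = 3·975 − 16·182
13 = −16·1157 + 19·975
13 = 19·7917 − 130·1157
13 = −130·9074 + 149·7917
13 = 149·26065 − 428·9074
So 13 = (149)·26065 + (-428)·9074.

13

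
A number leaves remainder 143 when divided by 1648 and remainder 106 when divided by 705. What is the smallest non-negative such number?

883471

Write x = 143 + 1648·k. Then 1648·k ≡ 106 − 143 ≡ 668 (mod 705).
Need 1648⁻¹ mod 705. Extended Euclid on (705, 238):
705 = 2×238 + 229
238 = 1×229 + 9
229 = 25×9 + 4
9 = 2×4 + 1
4 = 4×1 + 0
Back-substitute:
1 = 9 − 2·4
1 = −2·229 + 51·9
1 = 51·238 − 53·229
1 = −53·705 + 157·238
1648⁻¹ ≡ 157 (mod 705), so k ≡ 157·668 ≡ 536 (mod 705).
x = 143 + 1648·536 = 883471.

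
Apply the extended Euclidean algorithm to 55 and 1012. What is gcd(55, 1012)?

11

Apply Euclid's algorithm to 1012 and 55:
1012 = 18*55 + 22
55 = 2*22 + 11
22 = 2*11 + 0
gcd(55, 1012) = 11.
Express as a combination:
11 = 55 − 2·22
11 = −2·1012 + 37·55
So 11 = (-2)·1012 + (37)·55.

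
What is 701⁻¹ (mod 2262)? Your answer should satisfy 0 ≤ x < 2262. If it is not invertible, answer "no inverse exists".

1949

Apply the Euclidean algorithm to 2262 and 701:
2262 = 3·701 + 159
701 = 4·159 + 65
159 = 2·65 + 29
65 = 2·29 + 7
29 = 4·7 + 1
7 = 7·1 + 0
The gcd is 1. Working backward:
1 = 29 − 4·7
1 = −4·65 + 9·29
1 = 9·159 − 22·65
1 = −22·701 + 97·159
1 = 97·2262 − 313·701
Hence 701⁻¹ ≡ -313 ≡ 1949 (mod 2262).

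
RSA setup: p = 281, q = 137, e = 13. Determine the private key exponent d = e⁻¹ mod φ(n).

φ(n) = (p−1)(q−1) = 280·136 = 38080.
Need d with 13·d ≡ 1 (mod 38080). Apply the extended Euclidean algorithm:
38080 = 2929×13 + 3
13 = 4×3 + 1
3 = 3×1 + 0
Back-substitute:
1 = 13 − 4·3
1 = −4·38080 + 11717·13
So 13·11717 ≡ 1 (mod 38080), hence d = 11717.

11717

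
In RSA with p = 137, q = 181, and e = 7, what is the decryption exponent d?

φ(n) = (p−1)(q−1) = 136·180 = 24480.
Need d with 7·d ≡ 1 (mod 24480). Apply the extended Euclidean algorithm:
24480 = 3497*7 + 1
7 = 7*1 + 0
Back-substitute:
1 = 24480 − 3497·7
So 7·(-3497) ≡ 1 (mod 24480), hence d ≡ -3497 ≡ 20983 (mod 24480).

20983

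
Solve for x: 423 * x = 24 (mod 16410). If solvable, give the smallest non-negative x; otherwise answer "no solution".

388

First find gcd(423, 16410):
16410 = 38×423 + 336
423 = 1×336 + 87
336 = 3×87 + 75
87 = 1×75 + 12
75 = 6×12 + 3
12 = 4×3 + 0
gcd = 3 and 3 | 24, so solutions exist. Divide through by 3: 141x ≡ 8 (mod 5470).
Now find 141⁻¹ mod 5470:
5470 = 38*141 + 112
141 = 1*112 + 29
112 = 3*29 + 25
29 = 1*25 + 4
25 = 6*4 + 1
4 = 4*1 + 0
Back-substitute:
1 = 25 − 6·4
1 = −6·29 + 7·25
1 = 7·112 − 27·29
1 = −27·141 + 34·112
1 = 34·5470 − 1319·141
So 141·(-1319) ≡ 1 (mod 5470), i.e. 141⁻¹ ≡ 4151.
Then x ≡ 4151·8 ≡ 388 (mod 5470); the smallest non-negative solution is x = 388.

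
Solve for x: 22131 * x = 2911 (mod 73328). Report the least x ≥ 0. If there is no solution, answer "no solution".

53829

First find gcd(22131, 73328):
73328 = 3×22131 + 6935
22131 = 3×6935 + 1326
6935 = 5×1326 + 305
1326 = 4×305 + 106
305 = 2×106 + 93
106 = 1×93 + 13
93 = 7×13 + 2
13 = 6×2 + 1
2 = 2×1 + 0
gcd = 1, so a unique solution mod 73328 exists.
Back-substitute for the Bézout coefficients:
1 = 13 − 6·2
1 = −6·93 + 43·13
1 = 43·106 − 49·93
1 = −49·305 + 141·106
1 = 141·1326 − 613·305
1 = −613·6935 + 3206·1326
1 = 3206·22131 − 10231·6935
1 = −10231·73328 + 33899·22131
So 22131·(33899) ≡ 1 (mod 73328), giving 22131⁻¹ ≡ 33899.
x ≡ 22131⁻¹·2911 ≡ 33899·2911 ≡ 53829 (mod 73328).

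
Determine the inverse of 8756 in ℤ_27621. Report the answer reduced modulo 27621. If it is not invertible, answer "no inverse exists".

no inverse exists

Euclidean algorithm on 27621, 8756:
27621 = 3·8756 + 1353
8756 = 6·1353 + 638
1353 = 2·638 + 77
638 = 8·77 + 22
77 = 3·22 + 11
22 = 2·11 + 0
gcd(8756, 27621) = 11 ≠ 1, so 8756 has no multiplicative inverse modulo 27621.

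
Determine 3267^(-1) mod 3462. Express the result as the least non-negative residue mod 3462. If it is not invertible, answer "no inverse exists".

no inverse exists

Compute gcd(3267, 3462):
3462 = 1·3267 + 195
3267 = 16·195 + 147
195 = 1·147 + 48
147 = 3·48 + 3
48 = 16·3 + 0
The gcd is 3, not 1, hence no inverse exists.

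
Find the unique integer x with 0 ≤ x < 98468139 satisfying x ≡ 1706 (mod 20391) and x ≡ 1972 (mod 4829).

Write x = 1706 + 20391·k. Then 20391·k ≡ 1972 − 1706 ≡ 266 (mod 4829).
Need 20391⁻¹ mod 4829. Extended Euclid on (4829, 1075):
4829 = 4·1075 + 529
1075 = 2·529 + 17
529 = 31·17 + 2
17 = 8·2 + 1
2 = 2·1 + 0
Back-substitute:
1 = 17 − 8·2
1 = −8·529 + 249·17
1 = 249·1075 − 506·529
1 = −506·4829 + 2273·1075
20391⁻¹ ≡ 2273 (mod 4829), so k ≡ 2273·266 ≡ 993 (mod 4829).
x = 1706 + 20391·993 = 20249969.

20249969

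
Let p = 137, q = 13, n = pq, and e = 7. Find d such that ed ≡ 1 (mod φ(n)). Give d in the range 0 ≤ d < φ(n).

1399

φ(n) = (p−1)(q−1) = 136·12 = 1632.
Need d with 7·d ≡ 1 (mod 1632). Apply the extended Euclidean algorithm:
1632 = 233·7 + 1
7 = 7·1 + 0
Back-substitute:
1 = 1632 − 233·7
So 7·(-233) ≡ 1 (mod 1632), hence d ≡ -233 ≡ 1399 (mod 1632).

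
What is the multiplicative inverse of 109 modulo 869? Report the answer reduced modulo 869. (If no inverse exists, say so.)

Apply the Euclidean algorithm to 869 and 109:
869 = 7×109 + 106
109 = 1×106 + 3
106 = 35×3 + 1
3 = 3×1 + 0
gcd = 1, so the inverse exists. Back-substitute:
1 = 106 − 35·3
1 = −35·109 + 36·106
1 = 36·869 − 287·109
Thus 109·(-287) ≡ 1 (mod 869); reducing, -287 mod 869 = 582.

582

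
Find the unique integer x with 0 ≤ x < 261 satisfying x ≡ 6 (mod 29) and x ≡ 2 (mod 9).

Write x = 6 + 29·k. Then 29·k ≡ 2 − 6 ≡ 5 (mod 9).
Need 29⁻¹ mod 9. Extended Euclid on (9, 2):
9 = 4×2 + 1
2 = 2×1 + 0
Back-substitute:
1 = 9 − 4·2
29⁻¹ ≡ 5 (mod 9), so k ≡ 5·5 ≡ 7 (mod 9).
x = 6 + 29·7 = 209.

209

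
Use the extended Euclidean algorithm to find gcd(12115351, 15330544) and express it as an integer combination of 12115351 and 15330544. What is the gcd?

1

Euclidean algorithm:
15330544 = 1×12115351 + 3215193
12115351 = 3×3215193 + 2469772
3215193 = 1×2469772 + 745421
2469772 = 3×745421 + 233509
745421 = 3×233509 + 44894
233509 = 5×44894 + 9039
44894 = 4×9039 + 8738
9039 = 1×8738 + 301
8738 = 29×301 + 9
301 = 33×9 + 4
9 = 2×4 + 1
4 = 4×1 + 0
gcd(12115351, 15330544) = 1.
Back-substituting:
1 = 9 − 2·4
1 = −2·301 + 67·9
1 = 67·8738 − 1945·301
1 = −1945·9039 + 2012·8738
1 = 2012·44894 − 9993·9039
1 = −9993·233509 + 51977·44894
1 = 51977·745421 − 165924·233509
1 = −165924·2469772 + 549749·745421
1 = 549749·3215193 − 715673·2469772
1 = −715673·12115351 + 2696768·3215193
1 = 2696768·15330544 − 3412441·12115351
So 1 = (2696768)·15330544 + (-3412441)·12115351.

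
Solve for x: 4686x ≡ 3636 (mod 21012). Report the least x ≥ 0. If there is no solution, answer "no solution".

First find gcd(4686, 21012):
21012 = 4×4686 + 2268
4686 = 2×2268 + 150
2268 = 15×150 + 18
150 = 8×18 + 6
18 = 3×6 + 0
gcd = 6 and 6 | 3636, so solutions exist. Divide through by 6: 781x ≡ 606 (mod 3502).
Now find 781⁻¹ mod 3502:
3502 = 4×781 + 378
781 = 2×378 + 25
378 = 15×25 + 3
25 = 8×3 + 1
3 = 3×1 + 0
Back-substitute:
1 = 25 − 8·3
1 = −8·378 + 121·25
1 = 121·781 − 250·378
1 = −250·3502 + 1121·781
So 781⁻¹ ≡ 1121 (mod 3502).
Then x ≡ 1121·606 ≡ 3440 (mod 3502); the smallest non-negative solution is x = 3440.

3440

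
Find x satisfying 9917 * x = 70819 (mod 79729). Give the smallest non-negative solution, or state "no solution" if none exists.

34264

First find gcd(9917, 79729):
79729 = 8*9917 + 393
9917 = 25*393 + 92
393 = 4*92 + 25
92 = 3*25 + 17
25 = 1*17 + 8
17 = 2*8 + 1
8 = 8*1 + 0
gcd = 1, so a unique solution mod 79729 exists.
Back-substitute for the Bézout coefficients:
1 = 17 − 2·8
1 = −2·25 + 3·17
1 = 3·92 − 11·25
1 = −11·393 + 47·92
1 = 47·9917 − 1186·393
1 = −1186·79729 + 9535·9917
So 9917·(9535) ≡ 1 (mod 79729), giving 9917⁻¹ ≡ 9535.
x ≡ 9917⁻¹·70819 ≡ 9535·70819 ≡ 34264 (mod 79729).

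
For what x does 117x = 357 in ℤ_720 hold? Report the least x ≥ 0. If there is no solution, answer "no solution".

no solution

gcd(117, 720):
720 = 6*117 + 18
117 = 6*18 + 9
18 = 2*9 + 0
gcd = 9, but 9 ∤ 357, so the congruence has no solution.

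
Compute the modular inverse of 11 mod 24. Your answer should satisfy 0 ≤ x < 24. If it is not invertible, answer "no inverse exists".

Extended Euclidean algorithm:
24 = 2*11 + 2
11 = 5*2 + 1
2 = 2*1 + 0
gcd = 1, so the inverse exists. Back-substitute:
1 = 11 − 5·2
1 = −5·24 + 11·11
So 11·11 ≡ 1 (mod 24).

11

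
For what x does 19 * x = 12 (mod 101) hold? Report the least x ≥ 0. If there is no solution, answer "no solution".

91

First find gcd(19, 101):
101 = 5*19 + 6
19 = 3*6 + 1
6 = 6*1 + 0
gcd = 1, so a unique solution mod 101 exists.
Back-substitute for the Bézout coefficients:
1 = 19 − 3·6
1 = −3·101 + 16·19
So 19·(16) ≡ 1 (mod 101), giving 19⁻¹ ≡ 16.
x ≡ 19⁻¹·12 ≡ 16·12 ≡ 91 (mod 101).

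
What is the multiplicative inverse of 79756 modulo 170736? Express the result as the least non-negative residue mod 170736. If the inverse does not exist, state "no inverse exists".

no inverse exists

Compute gcd(79756, 170736):
170736 = 2×79756 + 11224
79756 = 7×11224 + 1188
11224 = 9×1188 + 532
1188 = 2×532 + 124
532 = 4×124 + 36
124 = 3×36 + 16
36 = 2×16 + 4
16 = 4×4 + 0
Since gcd = 4 > 1, 79756 is not a unit mod 170736.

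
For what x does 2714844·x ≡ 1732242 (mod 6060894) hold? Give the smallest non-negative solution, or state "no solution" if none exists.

869665

First find gcd(2714844, 6060894):
6060894 = 2×2714844 + 631206
2714844 = 4×631206 + 190020
631206 = 3×190020 + 61146
190020 = 3×61146 + 6582
61146 = 9×6582 + 1908
6582 = 3×1908 + 858
1908 = 2×858 + 192
858 = 4×192 + 90
192 = 2×90 + 12
90 = 7×12 + 6
12 = 2×6 + 0
gcd = 6 and 6 | 1732242, so solutions exist. Divide through by 6: 452474x ≡ 288707 (mod 1010149).
Now find 452474⁻¹ mod 1010149:
1010149 = 2*452474 + 105201
452474 = 4*105201 + 31670
105201 = 3*31670 + 10191
31670 = 3*10191 + 1097
10191 = 9*1097 + 318
1097 = 3*318 + 143
318 = 2*143 + 32
143 = 4*32 + 15
32 = 2*15 + 2
15 = 7*2 + 1
2 = 2*1 + 0
Back-substitute:
1 = 15 − 7·2
1 = −7·32 + 15·15
1 = 15·143 − 67·32
1 = −67·318 + 149·143
1 = 149·1097 − 514·318
1 = −514·10191 + 4775·1097
1 = 4775·31670 − 14839·10191
1 = −14839·105201 + 49292·31670
1 = 49292·452474 − 212007·105201
1 = −212007·1010149 + 473306·452474
So 452474⁻¹ ≡ 473306 (mod 1010149).
Then x ≡ 473306·288707 ≡ 869665 (mod 1010149); the smallest non-negative solution is x = 869665.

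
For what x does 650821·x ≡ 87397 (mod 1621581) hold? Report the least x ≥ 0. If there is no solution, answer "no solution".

1173067

First find gcd(650821, 1621581):
1621581 = 2*650821 + 319939
650821 = 2*319939 + 10943
319939 = 29*10943 + 2592
10943 = 4*2592 + 575
2592 = 4*575 + 292
575 = 1*292 + 283
292 = 1*283 + 9
283 = 31*9 + 4
9 = 2*4 + 1
4 = 4*1 + 0
gcd = 1, so a unique solution mod 1621581 exists.
Back-substitute for the Bézout coefficients:
1 = 9 − 2·4
1 = −2·283 + 63·9
1 = 63·292 − 65·283
1 = −65·575 + 128·292
1 = 128·2592 − 577·575
1 = −577·10943 + 2436·2592
1 = 2436·319939 − 71221·10943
1 = −71221·650821 + 144878·319939
1 = 144878·1621581 − 360977·650821
So 650821·(-360977) ≡ 1 (mod 1621581), giving 650821⁻¹ ≡ 1260604.
x ≡ 650821⁻¹·87397 ≡ 1260604·87397 ≡ 1173067 (mod 1621581).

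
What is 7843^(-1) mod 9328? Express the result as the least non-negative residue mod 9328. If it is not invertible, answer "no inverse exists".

no inverse exists

Compute gcd(7843, 9328):
9328 = 1×7843 + 1485
7843 = 5×1485 + 418
1485 = 3×418 + 231
418 = 1×231 + 187
231 = 1×187 + 44
187 = 4×44 + 11
44 = 4×11 + 0
Since gcd = 11 > 1, 7843 is not a unit mod 9328.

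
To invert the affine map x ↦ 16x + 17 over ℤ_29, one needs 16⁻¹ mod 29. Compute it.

gcd(29, 16) by repeated division:
29 = 1*16 + 13
16 = 1*13 + 3
13 = 4*3 + 1
3 = 3*1 + 0
Since gcd(16, 29) = 1, back-substitute to write 1 as a combination:
1 = 13 − 4·3
1 = −4·16 + 5·13
1 = 5·29 − 9·16
Thus 16·(-9) ≡ 1 (mod 29); reducing, -9 mod 29 = 20.

20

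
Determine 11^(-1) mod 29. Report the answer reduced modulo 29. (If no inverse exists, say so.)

8

gcd(29, 11) by repeated division:
29 = 2×11 + 7
11 = 1×7 + 4
7 = 1×4 + 3
4 = 1×3 + 1
3 = 3×1 + 0
The gcd is 1. Working backward:
1 = 4 − 3
1 = −7 + 2·4
1 = 2·11 − 3·7
1 = −3·29 + 8·11
So 11·8 ≡ 1 (mod 29).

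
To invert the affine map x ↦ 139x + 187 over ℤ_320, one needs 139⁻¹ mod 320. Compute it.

99

Extended Euclidean algorithm:
320 = 2×139 + 42
139 = 3×42 + 13
42 = 3×13 + 3
13 = 4×3 + 1
3 = 3×1 + 0
The gcd is 1. Working backward:
1 = 13 − 4·3
1 = −4·42 + 13·13
1 = 13·139 − 43·42
1 = −43·320 + 99·139
So 139·99 ≡ 1 (mod 320).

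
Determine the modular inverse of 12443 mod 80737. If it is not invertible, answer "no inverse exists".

54108

Extended Euclidean algorithm:
80737 = 6×12443 + 6079
12443 = 2×6079 + 285
6079 = 21×285 + 94
285 = 3×94 + 3
94 = 31×3 + 1
3 = 3×1 + 0
gcd = 1, so the inverse exists. Back-substitute:
1 = 94 − 31·3
1 = −31·285 + 94·94
1 = 94·6079 − 2005·285
1 = −2005·12443 + 4104·6079
1 = 4104·80737 − 26629·12443
Thus 12443·(-26629) ≡ 1 (mod 80737); reducing, -26629 mod 80737 = 54108.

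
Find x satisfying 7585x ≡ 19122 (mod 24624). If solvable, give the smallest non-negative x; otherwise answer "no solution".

First find gcd(7585, 24624):
24624 = 3×7585 + 1869
7585 = 4×1869 + 109
1869 = 17×109 + 16
109 = 6×16 + 13
16 = 1×13 + 3
13 = 4×3 + 1
3 = 3×1 + 0
gcd = 1, so a unique solution mod 24624 exists.
Back-substitute for the Bézout coefficients:
1 = 13 − 4·3
1 = −4·16 + 5·13
1 = 5·109 − 34·16
1 = −34·1869 + 583·109
1 = 583·7585 − 2366·1869
1 = −2366·24624 + 7681·7585
So 7585·(7681) ≡ 1 (mod 24624), giving 7585⁻¹ ≡ 7681.
x ≡ 7585⁻¹·19122 ≡ 7681·19122 ≡ 18546 (mod 24624).

18546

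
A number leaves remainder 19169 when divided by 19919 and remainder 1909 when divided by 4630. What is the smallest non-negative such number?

76308939

Write x = 19169 + 19919·k. Then 19919·k ≡ 1909 − 19169 ≡ 1260 (mod 4630).
Need 19919⁻¹ mod 4630. Extended Euclid on (4630, 1399):
4630 = 3*1399 + 433
1399 = 3*433 + 100
433 = 4*100 + 33
100 = 3*33 + 1
33 = 33*1 + 0
Back-substitute:
1 = 100 − 3·33
1 = −3·433 + 13·100
1 = 13·1399 − 42·433
1 = −42·4630 + 139·1399
19919⁻¹ ≡ 139 (mod 4630), so k ≡ 139·1260 ≡ 3830 (mod 4630).
x = 19169 + 19919·3830 = 76308939.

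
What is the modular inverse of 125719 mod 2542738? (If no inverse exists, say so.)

Compute gcd(125719, 2542738):
2542738 = 20×125719 + 28358
125719 = 4×28358 + 12287
28358 = 2×12287 + 3784
12287 = 3×3784 + 935
3784 = 4×935 + 44
935 = 21×44 + 11
44 = 4×11 + 0
The gcd is 11, not 1, hence no inverse exists.

no inverse exists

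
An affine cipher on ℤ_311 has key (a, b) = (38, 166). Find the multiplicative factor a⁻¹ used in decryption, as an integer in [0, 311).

gcd(311, 38) by repeated division:
311 = 8×38 + 7
38 = 5×7 + 3
7 = 2×3 + 1
3 = 3×1 + 0
The gcd is 1. Working backward:
1 = 7 − 2·3
1 = −2·38 + 11·7
1 = 11·311 − 90·38
Thus 38·(-90) ≡ 1 (mod 311); reducing, -90 mod 311 = 221.

221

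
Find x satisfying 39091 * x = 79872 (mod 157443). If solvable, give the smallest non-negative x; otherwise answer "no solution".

First find gcd(39091, 157443):
157443 = 4*39091 + 1079
39091 = 36*1079 + 247
1079 = 4*247 + 91
247 = 2*91 + 65
91 = 1*65 + 26
65 = 2*26 + 13
26 = 2*13 + 0
gcd = 13 and 13 | 79872, so solutions exist. Divide through by 13: 3007x ≡ 6144 (mod 12111).
Now find 3007⁻¹ mod 12111:
12111 = 4×3007 + 83
3007 = 36×83 + 19
83 = 4×19 + 7
19 = 2×7 + 5
7 = 1×5 + 2
5 = 2×2 + 1
2 = 2×1 + 0
Back-substitute:
1 = 5 − 2·2
1 = −2·7 + 3·5
1 = 3·19 − 8·7
1 = −8·83 + 35·19
1 = 35·3007 − 1268·83
1 = −1268·12111 + 5107·3007
So 3007⁻¹ ≡ 5107 (mod 12111).
Then x ≡ 5107·6144 ≡ 9918 (mod 12111); the smallest non-negative solution is x = 9918.

9918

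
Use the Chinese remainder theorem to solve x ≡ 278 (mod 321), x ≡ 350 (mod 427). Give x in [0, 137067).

31094

Write x = 278 + 321·k. Then 321·k ≡ 350 − 278 ≡ 72 (mod 427).
Need 321⁻¹ mod 427. Extended Euclid on (427, 321):
427 = 1·321 + 106
321 = 3·106 + 3
106 = 35·3 + 1
3 = 3·1 + 0
Back-substitute:
1 = 106 − 35·3
1 = −35·321 + 106·106
1 = 106·427 − 141·321
321⁻¹ ≡ 286 (mod 427), so k ≡ 286·72 ≡ 96 (mod 427).
x = 278 + 321·96 = 31094.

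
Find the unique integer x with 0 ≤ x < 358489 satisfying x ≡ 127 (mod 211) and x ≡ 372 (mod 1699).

190660

Write x = 127 + 211·k. Then 211·k ≡ 372 − 127 ≡ 245 (mod 1699).
Need 211⁻¹ mod 1699. Extended Euclid on (1699, 211):
1699 = 8×211 + 11
211 = 19×11 + 2
11 = 5×2 + 1
2 = 2×1 + 0
Back-substitute:
1 = 11 − 5·2
1 = −5·211 + 96·11
1 = 96·1699 − 773·211
211⁻¹ ≡ 926 (mod 1699), so k ≡ 926·245 ≡ 903 (mod 1699).
x = 127 + 211·903 = 190660.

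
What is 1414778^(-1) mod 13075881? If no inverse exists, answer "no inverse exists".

Run Euclid on (13075881, 1414778):
13075881 = 9*1414778 + 342879
1414778 = 4*342879 + 43262
342879 = 7*43262 + 40045
43262 = 1*40045 + 3217
40045 = 12*3217 + 1441
3217 = 2*1441 + 335
1441 = 4*335 + 101
335 = 3*101 + 32
101 = 3*32 + 5
32 = 6*5 + 2
5 = 2*2 + 1
2 = 2*1 + 0
Since gcd(1414778, 13075881) = 1, back-substitute to write 1 as a combination:
1 = 5 − 2·2
1 = −2·32 + 13·5
1 = 13·101 − 41·32
1 = −41·335 + 136·101
1 = 136·1441 − 585·335
1 = −585·3217 + 1306·1441
1 = 1306·40045 − 16257·3217
1 = −16257·43262 + 17563·40045
1 = 17563·342879 − 139198·43262
1 = −139198·1414778 + 574355·342879
1 = 574355·13075881 − 5308393·1414778
Hence 1414778⁻¹ ≡ -5308393 ≡ 7767488 (mod 13075881).

7767488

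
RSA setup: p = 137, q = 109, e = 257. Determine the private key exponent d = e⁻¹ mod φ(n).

φ(n) = (p−1)(q−1) = 136·108 = 14688.
Need d with 257·d ≡ 1 (mod 14688). Apply the extended Euclidean algorithm:
14688 = 57×257 + 39
257 = 6×39 + 23
39 = 1×23 + 16
23 = 1×16 + 7
16 = 2×7 + 2
7 = 3×2 + 1
2 = 2×1 + 0
Back-substitute:
1 = 7 − 3·2
1 = −3·16 + 7·7
1 = 7·23 − 10·16
1 = −10·39 + 17·23
1 = 17·257 − 112·39
1 = −112·14688 + 6401·257
So 257·6401 ≡ 1 (mod 14688), hence d = 6401.

6401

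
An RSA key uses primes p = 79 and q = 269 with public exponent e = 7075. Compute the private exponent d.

φ(n) = (p−1)(q−1) = 78·268 = 20904.
Need d with 7075·d ≡ 1 (mod 20904). Apply the extended Euclidean algorithm:
20904 = 2×7075 + 6754
7075 = 1×6754 + 321
6754 = 21×321 + 13
321 = 24×13 + 9
13 = 1×9 + 4
9 = 2×4 + 1
4 = 4×1 + 0
Back-substitute:
1 = 9 − 2·4
1 = −2·13 + 3·9
1 = 3·321 − 74·13
1 = −74·6754 + 1557·321
1 = 1557·7075 − 1631·6754
1 = −1631·20904 + 4819·7075
So 7075·4819 ≡ 1 (mod 20904), hence d = 4819.

4819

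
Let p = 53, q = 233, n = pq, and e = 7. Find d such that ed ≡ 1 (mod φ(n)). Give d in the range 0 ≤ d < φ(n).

3447

φ(n) = (p−1)(q−1) = 52·232 = 12064.
Need d with 7·d ≡ 1 (mod 12064). Apply the extended Euclidean algorithm:
12064 = 1723×7 + 3
7 = 2×3 + 1
3 = 3×1 + 0
Back-substitute:
1 = 7 − 2·3
1 = −2·12064 + 3447·7
So 7·3447 ≡ 1 (mod 12064), hence d = 3447.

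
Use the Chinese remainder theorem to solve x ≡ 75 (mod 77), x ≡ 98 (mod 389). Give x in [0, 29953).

20326

Write x = 75 + 77·k. Then 77·k ≡ 98 − 75 ≡ 23 (mod 389).
Need 77⁻¹ mod 389. Extended Euclid on (389, 77):
389 = 5×77 + 4
77 = 19×4 + 1
4 = 4×1 + 0
Back-substitute:
1 = 77 − 19·4
1 = −19·389 + 96·77
77⁻¹ ≡ 96 (mod 389), so k ≡ 96·23 ≡ 263 (mod 389).
x = 75 + 77·263 = 20326.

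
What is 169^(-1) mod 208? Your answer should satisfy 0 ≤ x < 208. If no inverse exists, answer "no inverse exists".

no inverse exists

Compute gcd(169, 208):
208 = 1×169 + 39
169 = 4×39 + 13
39 = 3×13 + 0
Since gcd = 13 > 1, 169 is not a unit mod 208.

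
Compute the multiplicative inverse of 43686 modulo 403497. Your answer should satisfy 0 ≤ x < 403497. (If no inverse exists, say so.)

no inverse exists

Compute gcd(43686, 403497):
403497 = 9*43686 + 10323
43686 = 4*10323 + 2394
10323 = 4*2394 + 747
2394 = 3*747 + 153
747 = 4*153 + 135
153 = 1*135 + 18
135 = 7*18 + 9
18 = 2*9 + 0
gcd(43686, 403497) = 9 ≠ 1, so 43686 has no multiplicative inverse modulo 403497.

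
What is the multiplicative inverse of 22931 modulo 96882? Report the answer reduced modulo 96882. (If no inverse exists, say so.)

3287

gcd(96882, 22931) by repeated division:
96882 = 4·22931 + 5158
22931 = 4·5158 + 2299
5158 = 2·2299 + 560
2299 = 4·560 + 59
560 = 9·59 + 29
59 = 2·29 + 1
29 = 29·1 + 0
The gcd is 1. Working backward:
1 = 59 − 2·29
1 = −2·560 + 19·59
1 = 19·2299 − 78·560
1 = −78·5158 + 175·2299
1 = 175·22931 − 778·5158
1 = −778·96882 + 3287·22931
So 22931·3287 ≡ 1 (mod 96882).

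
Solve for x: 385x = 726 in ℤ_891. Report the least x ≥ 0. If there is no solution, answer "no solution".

First find gcd(385, 891):
891 = 2·385 + 121
385 = 3·121 + 22
121 = 5·22 + 11
22 = 2·11 + 0
gcd = 11 and 11 | 726, so solutions exist. Divide through by 11: 35x ≡ 66 (mod 81).
Now find 35⁻¹ mod 81:
81 = 2×35 + 11
35 = 3×11 + 2
11 = 5×2 + 1
2 = 2×1 + 0
Back-substitute:
1 = 11 − 5·2
1 = −5·35 + 16·11
1 = 16·81 − 37·35
So 35·(-37) ≡ 1 (mod 81), i.e. 35⁻¹ ≡ 44.
Then x ≡ 44·66 ≡ 69 (mod 81); the smallest non-negative solution is x = 69.

69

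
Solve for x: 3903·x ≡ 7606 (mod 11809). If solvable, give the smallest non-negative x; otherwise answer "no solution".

First find gcd(3903, 11809):
11809 = 3×3903 + 100
3903 = 39×100 + 3
100 = 33×3 + 1
3 = 3×1 + 0
gcd = 1, so a unique solution mod 11809 exists.
Back-substitute for the Bézout coefficients:
1 = 100 − 33·3
1 = −33·3903 + 1288·100
1 = 1288·11809 − 3897·3903
So 3903·(-3897) ≡ 1 (mod 11809), giving 3903⁻¹ ≡ 7912.
x ≡ 3903⁻¹·7606 ≡ 7912·7606 ≡ 8 (mod 11809).

8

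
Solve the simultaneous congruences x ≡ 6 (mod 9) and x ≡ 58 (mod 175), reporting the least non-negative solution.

933

Write x = 6 + 9·k. Then 9·k ≡ 58 − 6 ≡ 52 (mod 175).
Need 9⁻¹ mod 175. Extended Euclid on (175, 9):
175 = 19·9 + 4
9 = 2·4 + 1
4 = 4·1 + 0
Back-substitute:
1 = 9 − 2·4
1 = −2·175 + 39·9
9⁻¹ ≡ 39 (mod 175), so k ≡ 39·52 ≡ 103 (mod 175).
x = 6 + 9·103 = 933.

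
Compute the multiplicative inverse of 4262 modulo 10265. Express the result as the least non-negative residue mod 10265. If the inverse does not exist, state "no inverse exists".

7883

Apply the Euclidean algorithm to 10265 and 4262:
10265 = 2·4262 + 1741
4262 = 2·1741 + 780
1741 = 2·780 + 181
780 = 4·181 + 56
181 = 3·56 + 13
56 = 4·13 + 4
13 = 3·4 + 1
4 = 4·1 + 0
Since gcd(4262, 10265) = 1, back-substitute to write 1 as a combination:
1 = 13 − 3·4
1 = −3·56 + 13·13
1 = 13·181 − 42·56
1 = −42·780 + 181·181
1 = 181·1741 − 404·780
1 = −404·4262 + 989·1741
1 = 989·10265 − 2382·4262
Hence 4262⁻¹ ≡ -2382 ≡ 7883 (mod 10265).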